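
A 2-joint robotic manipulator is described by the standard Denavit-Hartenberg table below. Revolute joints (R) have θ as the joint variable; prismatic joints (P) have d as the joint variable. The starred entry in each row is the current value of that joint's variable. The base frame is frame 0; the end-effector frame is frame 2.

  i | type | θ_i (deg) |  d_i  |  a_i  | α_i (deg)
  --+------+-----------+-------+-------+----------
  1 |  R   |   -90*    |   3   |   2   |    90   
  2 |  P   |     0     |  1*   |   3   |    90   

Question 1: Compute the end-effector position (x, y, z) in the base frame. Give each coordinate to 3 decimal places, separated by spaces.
after link 1: o_1 = (0.0000, -2.0000, 3.0000)
after link 2: o_2 = (-1.0000, -5.0000, 3.0000)

-1.000 -5.000 3.000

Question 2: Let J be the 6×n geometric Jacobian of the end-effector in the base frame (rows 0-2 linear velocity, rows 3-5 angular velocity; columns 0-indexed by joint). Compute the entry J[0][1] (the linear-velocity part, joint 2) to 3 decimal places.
prismatic axis z_1 = (-1.0000,-0.0000,0.0000)
J_v[:, 1] = z_1; J_ω[:, 1] = (0,0,0)
entry J[0][1] = -1.0000

-1.000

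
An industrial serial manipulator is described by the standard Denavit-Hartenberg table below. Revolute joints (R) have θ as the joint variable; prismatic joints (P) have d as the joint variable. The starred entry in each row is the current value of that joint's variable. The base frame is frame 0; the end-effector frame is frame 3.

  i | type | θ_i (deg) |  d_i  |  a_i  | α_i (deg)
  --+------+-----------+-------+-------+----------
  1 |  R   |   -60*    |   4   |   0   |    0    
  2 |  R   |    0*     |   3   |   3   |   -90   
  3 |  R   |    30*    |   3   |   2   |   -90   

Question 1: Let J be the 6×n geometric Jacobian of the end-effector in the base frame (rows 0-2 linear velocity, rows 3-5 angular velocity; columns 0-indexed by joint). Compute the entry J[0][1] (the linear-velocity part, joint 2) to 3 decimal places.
2.598

axis z_1 = (0.0000,0.0000,1.0000); lever o_n−o_1 = (4.9641,-2.5981,2.0000)
cross product → J_v[:, 1] = (2.5981,4.9641,-0.0000)
J_ω[:, 1] = z_1
entry J[0][1] = 2.5981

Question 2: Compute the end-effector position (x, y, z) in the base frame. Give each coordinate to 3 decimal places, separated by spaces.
after link 1: o_1 = (0.0000, 0.0000, 4.0000)
after link 2: o_2 = (1.5000, -2.5981, 7.0000)
after link 3: o_3 = (4.9641, -2.5981, 6.0000)

4.964 -2.598 6.000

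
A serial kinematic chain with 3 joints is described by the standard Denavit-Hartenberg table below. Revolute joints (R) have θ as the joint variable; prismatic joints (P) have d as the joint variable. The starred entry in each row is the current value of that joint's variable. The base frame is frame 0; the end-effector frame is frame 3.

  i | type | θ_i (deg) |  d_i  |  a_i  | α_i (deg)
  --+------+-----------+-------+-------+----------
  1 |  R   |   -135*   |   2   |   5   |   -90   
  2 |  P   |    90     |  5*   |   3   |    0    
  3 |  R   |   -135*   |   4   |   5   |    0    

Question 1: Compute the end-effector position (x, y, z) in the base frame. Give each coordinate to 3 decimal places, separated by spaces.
after link 1: o_1 = (-3.5355, -3.5355, 2.0000)
after link 2: o_2 = (0.0000, -7.0711, -1.0000)
after link 3: o_3 = (0.3284, -12.3995, 2.5355)

0.328 -12.399 2.536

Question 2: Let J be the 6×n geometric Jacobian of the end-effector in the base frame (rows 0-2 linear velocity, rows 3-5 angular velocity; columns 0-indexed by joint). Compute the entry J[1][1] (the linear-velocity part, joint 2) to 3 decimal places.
prismatic axis z_1 = (0.7071,-0.7071,0.0000)
J_v[:, 1] = z_1; J_ω[:, 1] = (0,0,0)
entry J[1][1] = -0.7071

-0.707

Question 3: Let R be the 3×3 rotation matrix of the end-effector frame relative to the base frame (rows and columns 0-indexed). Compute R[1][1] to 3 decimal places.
End-effector y-axis (col 1 of R) = (-0.5000,-0.5000,-0.7071)
R[1][1] = -0.5000

-0.500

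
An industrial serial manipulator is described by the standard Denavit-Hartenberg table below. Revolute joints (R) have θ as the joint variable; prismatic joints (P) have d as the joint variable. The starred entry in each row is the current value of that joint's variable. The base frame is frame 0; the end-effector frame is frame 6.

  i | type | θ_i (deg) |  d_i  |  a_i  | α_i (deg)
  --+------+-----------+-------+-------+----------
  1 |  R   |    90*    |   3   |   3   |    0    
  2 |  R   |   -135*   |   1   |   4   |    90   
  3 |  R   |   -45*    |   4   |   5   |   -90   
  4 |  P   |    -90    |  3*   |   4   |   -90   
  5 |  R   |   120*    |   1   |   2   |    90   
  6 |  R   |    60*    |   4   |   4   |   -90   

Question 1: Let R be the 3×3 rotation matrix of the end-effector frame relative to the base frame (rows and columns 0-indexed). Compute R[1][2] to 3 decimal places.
End-effector z-axis (col 2 of R) = (0.3188,-0.9312,0.1768)
R[1][2] = -0.9312

-0.931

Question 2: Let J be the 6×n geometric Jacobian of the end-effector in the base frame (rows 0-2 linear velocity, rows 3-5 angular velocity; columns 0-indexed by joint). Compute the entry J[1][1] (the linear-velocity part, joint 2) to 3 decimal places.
-0.364

axis z_1 = (0.0000,0.0000,1.0000); lever o_n−o_1 = (-0.3637,-13.0206,-7.4345)
cross product → J_v[:, 1] = (13.0206,-0.3637,0.0000)
J_ω[:, 1] = z_1
entry J[1][1] = -0.3637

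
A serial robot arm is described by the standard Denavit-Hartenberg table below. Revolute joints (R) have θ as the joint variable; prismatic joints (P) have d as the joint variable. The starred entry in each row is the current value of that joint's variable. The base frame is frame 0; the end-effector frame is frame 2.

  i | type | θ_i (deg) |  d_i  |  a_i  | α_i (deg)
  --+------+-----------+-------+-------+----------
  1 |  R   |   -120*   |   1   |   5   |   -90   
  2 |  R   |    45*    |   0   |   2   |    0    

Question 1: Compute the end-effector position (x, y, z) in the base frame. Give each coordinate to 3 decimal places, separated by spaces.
-3.207 -5.555 -0.414

after link 1: o_1 = (-2.5000, -4.3301, 1.0000)
after link 2: o_2 = (-3.2071, -5.5549, -0.4142)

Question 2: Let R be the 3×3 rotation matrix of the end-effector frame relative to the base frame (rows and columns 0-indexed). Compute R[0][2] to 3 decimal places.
End-effector z-axis (col 2 of R) = (0.8660,-0.5000,0.0000)
R[0][2] = 0.8660

0.866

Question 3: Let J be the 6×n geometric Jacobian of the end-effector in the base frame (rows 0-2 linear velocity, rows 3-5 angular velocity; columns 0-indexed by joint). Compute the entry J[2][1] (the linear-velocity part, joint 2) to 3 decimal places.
-1.414

axis z_1 = (0.8660,-0.5000,0.0000); lever o_n−o_1 = (-0.7071,-1.2247,-1.4142)
cross product → J_v[:, 1] = (0.7071,1.2247,-1.4142)
J_ω[:, 1] = z_1
entry J[2][1] = -1.4142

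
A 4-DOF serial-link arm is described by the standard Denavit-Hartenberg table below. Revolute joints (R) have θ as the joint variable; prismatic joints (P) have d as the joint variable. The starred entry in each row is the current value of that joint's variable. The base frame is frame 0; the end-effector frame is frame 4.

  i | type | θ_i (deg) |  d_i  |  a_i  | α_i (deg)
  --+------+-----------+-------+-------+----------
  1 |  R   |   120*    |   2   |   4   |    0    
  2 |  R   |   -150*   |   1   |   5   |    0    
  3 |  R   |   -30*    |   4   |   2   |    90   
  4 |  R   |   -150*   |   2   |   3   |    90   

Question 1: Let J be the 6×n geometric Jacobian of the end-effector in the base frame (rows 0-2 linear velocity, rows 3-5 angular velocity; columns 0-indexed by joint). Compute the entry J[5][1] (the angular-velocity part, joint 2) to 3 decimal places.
axis z_1 = (0.0000,0.0000,1.0000); lever o_n−o_1 = (2.2990,-2.9821,3.5000)
cross product → J_v[:, 1] = (2.9821,2.2990,-0.0000)
J_ω[:, 1] = z_1
entry J[5][1] = 1.0000

1.000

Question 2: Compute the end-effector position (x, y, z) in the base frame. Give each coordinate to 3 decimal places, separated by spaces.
0.299 0.482 5.500

after link 1: o_1 = (-2.0000, 3.4641, 2.0000)
after link 2: o_2 = (2.3301, 0.9641, 3.0000)
after link 3: o_3 = (3.3301, -0.7679, 7.0000)
after link 4: o_4 = (0.2990, 0.4821, 5.5000)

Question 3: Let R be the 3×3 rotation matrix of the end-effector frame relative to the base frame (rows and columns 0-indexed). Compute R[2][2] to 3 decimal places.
End-effector z-axis (col 2 of R) = (-0.2500,0.4330,0.8660)
R[2][2] = 0.8660

0.866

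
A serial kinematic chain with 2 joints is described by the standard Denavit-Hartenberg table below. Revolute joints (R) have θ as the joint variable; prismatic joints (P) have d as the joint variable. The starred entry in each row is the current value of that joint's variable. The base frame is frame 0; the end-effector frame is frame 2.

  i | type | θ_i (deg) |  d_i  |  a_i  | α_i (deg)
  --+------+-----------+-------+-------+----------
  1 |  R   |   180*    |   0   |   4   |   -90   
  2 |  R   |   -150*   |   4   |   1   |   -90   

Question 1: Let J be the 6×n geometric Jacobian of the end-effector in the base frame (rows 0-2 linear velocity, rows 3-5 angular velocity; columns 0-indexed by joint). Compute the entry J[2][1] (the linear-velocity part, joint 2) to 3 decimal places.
axis z_1 = (-0.0000,-1.0000,0.0000); lever o_n−o_1 = (0.8660,-4.0000,0.5000)
cross product → J_v[:, 1] = (-0.5000,0.0000,0.8660)
J_ω[:, 1] = z_1
entry J[2][1] = 0.8660

0.866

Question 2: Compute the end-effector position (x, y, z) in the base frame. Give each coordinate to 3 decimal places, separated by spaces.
-3.134 -4.000 0.500

after link 1: o_1 = (-4.0000, 0.0000, 0.0000)
after link 2: o_2 = (-3.1340, -4.0000, 0.5000)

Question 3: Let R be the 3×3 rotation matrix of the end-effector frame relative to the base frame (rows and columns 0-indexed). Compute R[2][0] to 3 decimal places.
0.500

End-effector x-axis (col 0 of R) = (0.8660,-0.0000,0.5000)
R[2][0] = 0.5000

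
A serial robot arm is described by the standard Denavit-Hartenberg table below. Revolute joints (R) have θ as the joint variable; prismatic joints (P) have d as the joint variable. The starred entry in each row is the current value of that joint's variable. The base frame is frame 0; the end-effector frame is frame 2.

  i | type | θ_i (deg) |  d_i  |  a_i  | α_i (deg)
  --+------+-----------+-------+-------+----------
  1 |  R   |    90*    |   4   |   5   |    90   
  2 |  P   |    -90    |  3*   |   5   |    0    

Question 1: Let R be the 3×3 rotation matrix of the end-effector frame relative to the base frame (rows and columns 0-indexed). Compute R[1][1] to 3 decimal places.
1.000

End-effector y-axis (col 1 of R) = (0.0000,1.0000,0.0000)
R[1][1] = 1.0000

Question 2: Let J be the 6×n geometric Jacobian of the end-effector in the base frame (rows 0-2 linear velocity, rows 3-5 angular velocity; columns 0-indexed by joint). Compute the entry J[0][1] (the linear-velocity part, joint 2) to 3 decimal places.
prismatic axis z_1 = (1.0000,-0.0000,0.0000)
J_v[:, 1] = z_1; J_ω[:, 1] = (0,0,0)
entry J[0][1] = 1.0000

1.000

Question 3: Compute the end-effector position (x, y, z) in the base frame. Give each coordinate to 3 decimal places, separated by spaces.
after link 1: o_1 = (0.0000, 5.0000, 4.0000)
after link 2: o_2 = (3.0000, 5.0000, -1.0000)

3.000 5.000 -1.000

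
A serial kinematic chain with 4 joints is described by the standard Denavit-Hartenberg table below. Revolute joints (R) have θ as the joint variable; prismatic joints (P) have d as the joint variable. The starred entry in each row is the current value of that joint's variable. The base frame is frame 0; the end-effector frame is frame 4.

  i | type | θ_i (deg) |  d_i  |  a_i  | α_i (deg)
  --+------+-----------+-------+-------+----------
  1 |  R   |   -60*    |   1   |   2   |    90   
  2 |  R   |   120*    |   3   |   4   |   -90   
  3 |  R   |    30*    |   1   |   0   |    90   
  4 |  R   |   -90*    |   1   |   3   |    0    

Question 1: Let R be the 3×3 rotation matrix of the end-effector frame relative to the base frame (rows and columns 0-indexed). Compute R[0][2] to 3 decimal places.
-0.875

End-effector z-axis (col 2 of R) = (-0.8750,-0.2165,0.4330)
R[0][2] = -0.8750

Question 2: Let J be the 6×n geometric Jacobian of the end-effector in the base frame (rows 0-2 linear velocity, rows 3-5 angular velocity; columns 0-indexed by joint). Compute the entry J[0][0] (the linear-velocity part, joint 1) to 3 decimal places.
3.217

axis z_0 = ẑ; lever o_n−o_0 = (-2.6071,-3.2165,5.8971)
cross product → J_v[:, 0] = (3.2165,-2.6071,0.0000)
J_ω[:, 0] = z_0
entry J[0][0] = 3.2165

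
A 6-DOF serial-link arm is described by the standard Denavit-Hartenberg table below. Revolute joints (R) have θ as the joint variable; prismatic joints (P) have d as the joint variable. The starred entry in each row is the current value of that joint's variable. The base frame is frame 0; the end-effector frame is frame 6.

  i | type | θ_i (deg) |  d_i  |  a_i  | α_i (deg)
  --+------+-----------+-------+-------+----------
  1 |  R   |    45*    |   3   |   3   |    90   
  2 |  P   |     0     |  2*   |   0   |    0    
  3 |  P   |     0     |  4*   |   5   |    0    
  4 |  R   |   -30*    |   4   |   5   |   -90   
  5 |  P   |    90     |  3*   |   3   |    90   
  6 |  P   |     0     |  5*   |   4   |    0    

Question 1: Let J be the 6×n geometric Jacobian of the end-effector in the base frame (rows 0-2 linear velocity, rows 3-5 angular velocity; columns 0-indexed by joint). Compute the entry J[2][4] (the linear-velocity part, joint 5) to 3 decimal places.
0.866

prismatic axis z_4 = (0.3536,0.3536,0.8660)
J_v[:, 4] = z_4; J_ω[:, 4] = (0,0,0)
entry J[2][4] = 0.8660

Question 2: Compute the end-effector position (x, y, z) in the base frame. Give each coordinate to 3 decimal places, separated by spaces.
14.963 10.720 0.598

after link 1: o_1 = (2.1213, 2.1213, 3.0000)
after link 2: o_2 = (3.5355, 0.7071, 3.0000)
after link 3: o_3 = (9.8995, 1.4142, 3.0000)
after link 4: o_4 = (15.7898, 1.6476, 0.5000)
after link 5: o_5 = (14.7291, 4.8296, 3.0981)
after link 6: o_6 = (14.9626, 10.7199, 0.5981)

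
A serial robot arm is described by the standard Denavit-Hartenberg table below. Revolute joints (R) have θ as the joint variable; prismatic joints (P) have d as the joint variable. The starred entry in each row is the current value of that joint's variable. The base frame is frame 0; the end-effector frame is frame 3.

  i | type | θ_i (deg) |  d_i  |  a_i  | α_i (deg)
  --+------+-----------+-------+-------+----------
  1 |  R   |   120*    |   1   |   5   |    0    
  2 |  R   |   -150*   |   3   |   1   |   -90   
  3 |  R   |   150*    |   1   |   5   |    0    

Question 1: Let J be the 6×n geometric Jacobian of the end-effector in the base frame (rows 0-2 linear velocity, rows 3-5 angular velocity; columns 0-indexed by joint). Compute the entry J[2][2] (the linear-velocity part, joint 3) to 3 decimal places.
4.330

axis z_2 = (0.5000,0.8660,0.0000); lever o_n−o_2 = (-3.2500,3.0311,-2.5000)
cross product → J_v[:, 2] = (-2.1651,1.2500,4.3301)
J_ω[:, 2] = z_2
entry J[2][2] = 4.3301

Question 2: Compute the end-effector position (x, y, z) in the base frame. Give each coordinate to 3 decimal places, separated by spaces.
after link 1: o_1 = (-2.5000, 4.3301, 1.0000)
after link 2: o_2 = (-1.6340, 3.8301, 4.0000)
after link 3: o_3 = (-4.8840, 6.8612, 1.5000)

-4.884 6.861 1.500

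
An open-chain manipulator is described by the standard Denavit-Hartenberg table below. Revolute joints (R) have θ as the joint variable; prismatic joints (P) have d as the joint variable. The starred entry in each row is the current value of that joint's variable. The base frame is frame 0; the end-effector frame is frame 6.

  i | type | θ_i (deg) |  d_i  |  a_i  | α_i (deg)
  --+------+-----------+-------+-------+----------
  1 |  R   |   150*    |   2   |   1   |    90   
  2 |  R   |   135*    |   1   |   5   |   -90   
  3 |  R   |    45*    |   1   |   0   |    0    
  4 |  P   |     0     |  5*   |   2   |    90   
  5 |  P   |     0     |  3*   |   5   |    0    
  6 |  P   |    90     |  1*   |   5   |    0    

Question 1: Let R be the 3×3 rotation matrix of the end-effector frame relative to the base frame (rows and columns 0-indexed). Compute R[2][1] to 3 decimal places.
-0.500

End-effector y-axis (col 1 of R) = (-0.0795,0.8624,-0.5000)
R[2][1] = -0.5000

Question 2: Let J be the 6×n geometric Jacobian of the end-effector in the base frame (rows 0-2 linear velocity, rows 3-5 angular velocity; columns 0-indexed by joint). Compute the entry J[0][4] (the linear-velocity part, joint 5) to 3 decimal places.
0.787

prismatic axis z_4 = (0.7866,0.3624,0.5000)
J_v[:, 4] = z_4; J_ω[:, 4] = (0,0,0)
entry J[0][4] = 0.7866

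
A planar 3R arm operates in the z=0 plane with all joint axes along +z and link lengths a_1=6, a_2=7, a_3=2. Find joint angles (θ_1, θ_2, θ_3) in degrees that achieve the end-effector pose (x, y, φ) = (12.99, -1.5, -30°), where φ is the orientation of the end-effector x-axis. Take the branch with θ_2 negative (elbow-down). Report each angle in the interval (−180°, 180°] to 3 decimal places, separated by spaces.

wrist centre = target − a_3·(cos φ, sin φ) = (11.2579, -0.5000)
cos θ_2 = (126.9914−6²−7²)/(2·6·7) = 0.4999; θ_2 = -60.0068° (elbow-down)
β = atan2(-0.5000,11.2579) = -2.5430°; ψ = atan2(-6.0626,9.4993) = -32.5466°
θ_1 = β − ψ = 30.0036°
θ_3 = φ − θ_1 − θ_2 = 0.0031° (wrapped to (-180°,180°])

30.004 -60.007 0.003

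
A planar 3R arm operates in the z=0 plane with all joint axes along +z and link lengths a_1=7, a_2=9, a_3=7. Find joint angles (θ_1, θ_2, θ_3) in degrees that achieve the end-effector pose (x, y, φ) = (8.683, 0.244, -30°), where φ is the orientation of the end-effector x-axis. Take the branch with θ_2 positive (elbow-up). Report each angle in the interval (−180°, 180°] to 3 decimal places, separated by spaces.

-44.995 149.995 -135.000

wrist centre = target − a_3·(cos φ, sin φ) = (2.6208, 3.7440)
cos θ_2 = (20.8862−7²−9²)/(2·7·9) = -0.8660; θ_2 = 149.9950° (elbow-up)
β = atan2(3.7440,2.6208) = 55.0078°; ψ = atan2(4.5007,-0.7938) = 100.0031°
θ_1 = β − ψ = -44.9953°
θ_3 = φ − θ_1 − θ_2 = -134.9997° (wrapped to (-180°,180°])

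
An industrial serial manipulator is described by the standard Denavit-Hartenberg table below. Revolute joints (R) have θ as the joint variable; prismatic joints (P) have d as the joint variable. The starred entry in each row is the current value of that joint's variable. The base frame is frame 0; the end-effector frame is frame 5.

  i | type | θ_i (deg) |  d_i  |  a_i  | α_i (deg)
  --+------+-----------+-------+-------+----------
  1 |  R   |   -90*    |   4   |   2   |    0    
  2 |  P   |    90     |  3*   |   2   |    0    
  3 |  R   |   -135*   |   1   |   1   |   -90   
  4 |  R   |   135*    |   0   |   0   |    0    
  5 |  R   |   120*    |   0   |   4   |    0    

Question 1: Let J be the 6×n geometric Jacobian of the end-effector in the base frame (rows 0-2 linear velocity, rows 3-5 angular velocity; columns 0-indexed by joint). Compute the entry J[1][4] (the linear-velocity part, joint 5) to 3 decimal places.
axis z_4 = (0.7071,-0.7071,0.0000); lever o_n−o_4 = (0.7321,0.7321,3.8637)
cross product → J_v[:, 4] = (-2.7321,-2.7321,1.0353)
J_ω[:, 4] = z_4
entry J[1][4] = -2.7321

-2.732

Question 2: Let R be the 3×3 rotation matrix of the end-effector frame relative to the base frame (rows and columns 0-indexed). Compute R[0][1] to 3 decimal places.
End-effector y-axis (col 1 of R) = (-0.6830,-0.6830,0.2588)
R[0][1] = -0.6830

-0.683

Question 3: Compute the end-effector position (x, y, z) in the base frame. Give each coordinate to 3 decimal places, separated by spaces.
2.025 -1.975 11.864

after link 1: o_1 = (0.0000, -2.0000, 4.0000)
after link 2: o_2 = (2.0000, -2.0000, 7.0000)
after link 3: o_3 = (1.2929, -2.7071, 8.0000)
after link 4: o_4 = (1.2929, -2.7071, 8.0000)
after link 5: o_5 = (2.0249, -1.9751, 11.8637)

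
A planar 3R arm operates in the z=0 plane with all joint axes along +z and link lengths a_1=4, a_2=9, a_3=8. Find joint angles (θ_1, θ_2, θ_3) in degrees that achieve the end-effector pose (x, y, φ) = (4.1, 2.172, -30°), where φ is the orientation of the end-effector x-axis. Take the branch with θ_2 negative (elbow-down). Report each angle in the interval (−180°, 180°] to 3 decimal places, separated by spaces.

-135.009 -134.995 -119.996

wrist centre = target − a_3·(cos φ, sin φ) = (-2.8282, 6.1720)
cos θ_2 = (46.0923−4²−9²)/(2·4·9) = -0.7071; θ_2 = -134.9955° (elbow-down)
β = atan2(6.1720,-2.8282) = 114.6187°; ψ = atan2(-6.3645,-2.3635) = -110.3726°
θ_1 = β − ψ = 224.9913°
θ_3 = φ − θ_1 − θ_2 = -119.9959° (wrapped to (-180°,180°])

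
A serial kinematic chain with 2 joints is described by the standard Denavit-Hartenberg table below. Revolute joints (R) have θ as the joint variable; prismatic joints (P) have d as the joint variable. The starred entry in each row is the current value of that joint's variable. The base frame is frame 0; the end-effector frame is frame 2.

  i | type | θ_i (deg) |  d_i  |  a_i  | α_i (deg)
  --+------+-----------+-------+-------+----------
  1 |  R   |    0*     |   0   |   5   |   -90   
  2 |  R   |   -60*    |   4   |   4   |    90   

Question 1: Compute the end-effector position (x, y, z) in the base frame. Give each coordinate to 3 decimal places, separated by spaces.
after link 1: o_1 = (5.0000, 0.0000, 0.0000)
after link 2: o_2 = (7.0000, 4.0000, 3.4641)

7.000 4.000 3.464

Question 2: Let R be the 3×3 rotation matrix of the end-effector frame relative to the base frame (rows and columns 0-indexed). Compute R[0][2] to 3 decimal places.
End-effector z-axis (col 2 of R) = (-0.8660,0.0000,0.5000)
R[0][2] = -0.8660

-0.866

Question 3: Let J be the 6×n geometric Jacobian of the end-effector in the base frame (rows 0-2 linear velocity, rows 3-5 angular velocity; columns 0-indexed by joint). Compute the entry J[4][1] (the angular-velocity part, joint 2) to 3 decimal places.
axis z_1 = (0.0000,1.0000,0.0000); lever o_n−o_1 = (2.0000,4.0000,3.4641)
cross product → J_v[:, 1] = (3.4641,0.0000,-2.0000)
J_ω[:, 1] = z_1
entry J[4][1] = 1.0000

1.000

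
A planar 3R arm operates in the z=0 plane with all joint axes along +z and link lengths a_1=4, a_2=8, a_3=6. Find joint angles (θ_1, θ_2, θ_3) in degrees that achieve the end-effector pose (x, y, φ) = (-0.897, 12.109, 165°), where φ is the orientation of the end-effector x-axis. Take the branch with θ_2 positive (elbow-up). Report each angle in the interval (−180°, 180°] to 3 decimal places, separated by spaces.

wrist centre = target − a_3·(cos φ, sin φ) = (4.8986, 10.5561)
cos θ_2 = (135.4268−4²−8²)/(2·4·8) = 0.8660; θ_2 = 29.9979° (elbow-up)
β = atan2(10.5561,4.8986) = 65.1063°; ψ = atan2(3.9997,10.9283) = 20.1025°
θ_1 = β − ψ = 45.0038°
θ_3 = φ − θ_1 − θ_2 = 89.9983° (wrapped to (-180°,180°])

45.004 29.998 89.998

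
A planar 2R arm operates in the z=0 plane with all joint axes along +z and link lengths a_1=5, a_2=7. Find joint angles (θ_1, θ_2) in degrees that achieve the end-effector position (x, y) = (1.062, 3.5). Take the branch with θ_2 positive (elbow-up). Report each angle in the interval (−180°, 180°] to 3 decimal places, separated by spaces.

-33.762 150.001

cos θ_2 = (13.3778−5²−7²)/(2·5·7) = -0.8660; θ_2 = 150.0006° (elbow-up)
β = atan2(3.5000,1.0620) = 73.1207°; ψ = atan2(3.4999,-1.0622) = 106.8828°
θ_1 = β − ψ = -33.7621°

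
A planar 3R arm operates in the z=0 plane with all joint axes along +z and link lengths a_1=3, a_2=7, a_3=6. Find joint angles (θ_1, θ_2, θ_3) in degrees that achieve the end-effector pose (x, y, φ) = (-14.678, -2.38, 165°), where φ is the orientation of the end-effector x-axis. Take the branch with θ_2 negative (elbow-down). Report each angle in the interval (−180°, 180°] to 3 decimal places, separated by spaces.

-134.985 -30.020 -29.994

wrist centre = target − a_3·(cos φ, sin φ) = (-8.8824, -3.9329)
cos θ_2 = (94.3656−3²−7²)/(2·3·7) = 0.8658; θ_2 = -30.0202° (elbow-down)
β = atan2(-3.9329,-8.8824) = -156.1175°; ψ = atan2(-3.5021,9.0609) = -21.1320°
θ_1 = β − ψ = -134.9855°
θ_3 = φ − θ_1 − θ_2 = -29.9943° (wrapped to (-180°,180°])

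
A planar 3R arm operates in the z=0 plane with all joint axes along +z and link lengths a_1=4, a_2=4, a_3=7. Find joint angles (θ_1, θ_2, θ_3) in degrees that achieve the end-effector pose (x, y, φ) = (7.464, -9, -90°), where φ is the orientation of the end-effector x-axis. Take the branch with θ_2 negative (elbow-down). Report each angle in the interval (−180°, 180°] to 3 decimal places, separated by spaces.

0.003 -30.005 -59.997

wrist centre = target − a_3·(cos φ, sin φ) = (7.4640, -2.0000)
cos θ_2 = (59.7113−4²−4²)/(2·4·4) = 0.8660; θ_2 = -30.0054° (elbow-down)
β = atan2(-2.0000,7.4640) = -15.0002°; ψ = atan2(-2.0003,7.4639) = -15.0027°
θ_1 = β − ψ = 0.0025°
θ_3 = φ − θ_1 − θ_2 = -59.9971° (wrapped to (-180°,180°])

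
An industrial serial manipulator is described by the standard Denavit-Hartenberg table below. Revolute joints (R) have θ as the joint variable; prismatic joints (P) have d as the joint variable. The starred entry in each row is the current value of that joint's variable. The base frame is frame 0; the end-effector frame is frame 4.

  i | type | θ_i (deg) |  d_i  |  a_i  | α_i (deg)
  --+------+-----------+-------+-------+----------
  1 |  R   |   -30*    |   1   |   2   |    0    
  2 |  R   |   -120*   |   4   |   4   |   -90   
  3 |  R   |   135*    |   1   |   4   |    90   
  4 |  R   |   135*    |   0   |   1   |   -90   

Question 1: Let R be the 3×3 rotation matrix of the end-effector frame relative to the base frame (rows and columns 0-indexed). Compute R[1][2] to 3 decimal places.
End-effector z-axis (col 2 of R) = (-0.7866,0.3624,0.5000)
R[1][2] = 0.3624

0.362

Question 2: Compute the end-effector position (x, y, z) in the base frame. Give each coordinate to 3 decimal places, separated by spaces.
1.138 -3.314 2.672

after link 1: o_1 = (1.7321, -1.0000, 1.0000)
after link 2: o_2 = (-1.7321, -3.0000, 5.0000)
after link 3: o_3 = (1.2174, -2.4518, 2.1716)
after link 4: o_4 = (1.1380, -3.3142, 2.6716)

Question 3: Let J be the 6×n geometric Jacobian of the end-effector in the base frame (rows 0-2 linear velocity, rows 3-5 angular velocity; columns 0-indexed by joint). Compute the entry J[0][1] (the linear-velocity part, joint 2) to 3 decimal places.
axis z_1 = (0.0000,0.0000,1.0000); lever o_n−o_1 = (-0.5941,-2.3142,1.6716)
cross product → J_v[:, 1] = (2.3142,-0.5941,0.0000)
J_ω[:, 1] = z_1
entry J[0][1] = 2.3142

2.314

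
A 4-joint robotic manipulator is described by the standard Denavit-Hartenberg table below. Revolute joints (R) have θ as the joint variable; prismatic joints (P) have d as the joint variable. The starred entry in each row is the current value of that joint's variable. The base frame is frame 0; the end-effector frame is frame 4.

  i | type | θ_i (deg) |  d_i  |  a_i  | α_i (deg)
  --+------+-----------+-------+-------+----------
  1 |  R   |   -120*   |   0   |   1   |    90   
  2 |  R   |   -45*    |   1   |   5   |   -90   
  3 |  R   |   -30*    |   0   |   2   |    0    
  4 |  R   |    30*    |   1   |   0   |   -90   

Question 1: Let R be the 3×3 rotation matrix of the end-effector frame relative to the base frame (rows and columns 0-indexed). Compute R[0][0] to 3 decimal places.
End-effector x-axis (col 0 of R) = (-0.3536,-0.6124,-0.7071)
R[0][0] = -0.3536

-0.354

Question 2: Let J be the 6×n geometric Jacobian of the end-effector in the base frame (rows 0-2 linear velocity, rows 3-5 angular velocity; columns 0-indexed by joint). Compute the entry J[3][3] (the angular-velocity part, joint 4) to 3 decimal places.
-0.354

axis z_3 = (-0.3536,-0.6124,0.7071); lever o_n−o_3 = (-0.3536,-0.6124,0.7071)
cross product → J_v[:, 3] = (-0.0000,-0.0000,-0.0000)
J_ω[:, 3] = z_3
entry J[3][3] = -0.3536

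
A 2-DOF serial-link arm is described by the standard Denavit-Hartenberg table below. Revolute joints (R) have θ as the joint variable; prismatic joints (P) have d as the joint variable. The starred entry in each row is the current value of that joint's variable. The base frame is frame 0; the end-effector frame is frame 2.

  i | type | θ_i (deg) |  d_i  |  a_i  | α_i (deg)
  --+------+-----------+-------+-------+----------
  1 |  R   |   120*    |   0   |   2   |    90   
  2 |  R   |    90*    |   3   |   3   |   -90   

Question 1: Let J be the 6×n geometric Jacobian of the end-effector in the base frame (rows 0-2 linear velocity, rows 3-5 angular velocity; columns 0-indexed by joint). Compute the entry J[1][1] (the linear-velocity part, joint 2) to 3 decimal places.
-2.598

axis z_1 = (0.8660,0.5000,0.0000); lever o_n−o_1 = (2.5981,1.5000,3.0000)
cross product → J_v[:, 1] = (1.5000,-2.5981,0.0000)
J_ω[:, 1] = z_1
entry J[1][1] = -2.5981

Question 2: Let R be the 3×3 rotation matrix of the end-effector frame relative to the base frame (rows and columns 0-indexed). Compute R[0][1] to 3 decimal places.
-0.866

End-effector y-axis (col 1 of R) = (-0.8660,-0.5000,-0.0000)
R[0][1] = -0.8660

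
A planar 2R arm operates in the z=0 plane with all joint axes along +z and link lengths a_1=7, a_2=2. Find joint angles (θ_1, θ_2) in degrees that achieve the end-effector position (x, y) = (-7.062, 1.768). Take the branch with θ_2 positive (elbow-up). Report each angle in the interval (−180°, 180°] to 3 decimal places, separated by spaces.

cos θ_2 = (52.9977−7²−2²)/(2·7·2) = -0.0001; θ_2 = 90.0048° (elbow-up)
β = atan2(1.7680,-7.0620) = 165.9447°; ψ = atan2(2.0000,6.9998) = 15.9458°
θ_1 = β − ψ = 149.9989°

149.999 90.005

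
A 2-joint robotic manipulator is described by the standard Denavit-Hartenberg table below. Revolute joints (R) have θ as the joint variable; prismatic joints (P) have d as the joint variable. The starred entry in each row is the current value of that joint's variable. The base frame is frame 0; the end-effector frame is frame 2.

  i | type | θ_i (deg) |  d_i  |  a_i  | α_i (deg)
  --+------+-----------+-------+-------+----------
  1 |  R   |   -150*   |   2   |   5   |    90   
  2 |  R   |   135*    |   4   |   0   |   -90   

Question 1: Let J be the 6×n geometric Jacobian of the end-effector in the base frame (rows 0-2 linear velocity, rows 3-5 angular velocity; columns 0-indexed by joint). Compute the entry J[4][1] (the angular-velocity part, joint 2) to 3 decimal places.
0.866

axis z_1 = (-0.5000,0.8660,0.0000); lever o_n−o_1 = (-2.0000,3.4641,0.0000)
cross product → J_v[:, 1] = (0.0000,0.0000,0.0000)
J_ω[:, 1] = z_1
entry J[4][1] = 0.8660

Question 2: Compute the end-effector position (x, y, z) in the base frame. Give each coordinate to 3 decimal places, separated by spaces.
-6.330 0.964 2.000

after link 1: o_1 = (-4.3301, -2.5000, 2.0000)
after link 2: o_2 = (-6.3301, 0.9641, 2.0000)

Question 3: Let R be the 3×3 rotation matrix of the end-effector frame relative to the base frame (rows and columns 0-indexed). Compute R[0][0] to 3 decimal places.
0.612

End-effector x-axis (col 0 of R) = (0.6124,0.3536,0.7071)
R[0][0] = 0.6124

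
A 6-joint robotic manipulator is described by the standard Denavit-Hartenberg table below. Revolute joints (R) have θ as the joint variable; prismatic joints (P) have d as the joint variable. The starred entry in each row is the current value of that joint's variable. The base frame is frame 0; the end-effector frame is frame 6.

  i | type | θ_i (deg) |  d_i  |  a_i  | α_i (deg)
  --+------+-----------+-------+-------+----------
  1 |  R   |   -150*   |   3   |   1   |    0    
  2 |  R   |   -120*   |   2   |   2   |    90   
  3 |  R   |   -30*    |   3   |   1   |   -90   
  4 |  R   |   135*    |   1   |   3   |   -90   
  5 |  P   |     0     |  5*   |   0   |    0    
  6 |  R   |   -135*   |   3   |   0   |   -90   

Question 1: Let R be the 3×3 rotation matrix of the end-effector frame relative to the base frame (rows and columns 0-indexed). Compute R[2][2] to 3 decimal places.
End-effector z-axis (col 2 of R) = (-0.5000,-0.0795,0.8624)
R[2][2] = 0.8624

0.862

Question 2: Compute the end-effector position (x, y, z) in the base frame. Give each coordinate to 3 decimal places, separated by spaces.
5.670 -3.870 9.255

after link 1: o_1 = (-0.8660, -0.5000, 3.0000)
after link 2: o_2 = (-0.8660, 1.5000, 5.0000)
after link 3: o_3 = (2.1340, 2.3660, 4.5000)
after link 4: o_4 = (0.0127, 1.0289, 6.4267)
after link 5: o_5 = (3.5482, -2.0330, 8.1945)
after link 6: o_6 = (5.6695, -3.8701, 9.2551)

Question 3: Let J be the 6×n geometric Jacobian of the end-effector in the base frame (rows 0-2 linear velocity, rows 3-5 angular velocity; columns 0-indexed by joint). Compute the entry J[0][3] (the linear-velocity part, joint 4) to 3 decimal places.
axis z_3 = (-0.0000,0.5000,0.8660); lever o_n−o_3 = (3.5355,-6.2361,4.7551)
cross product → J_v[:, 3] = (7.7782,3.0619,-1.7678)
J_ω[:, 3] = z_3
entry J[0][3] = 7.7782

7.778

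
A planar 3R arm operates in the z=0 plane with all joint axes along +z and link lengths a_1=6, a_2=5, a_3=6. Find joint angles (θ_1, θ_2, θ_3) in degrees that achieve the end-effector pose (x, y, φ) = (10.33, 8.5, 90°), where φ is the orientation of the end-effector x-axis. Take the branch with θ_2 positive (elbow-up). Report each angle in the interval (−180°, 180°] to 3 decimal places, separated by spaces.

wrist centre = target − a_3·(cos φ, sin φ) = (10.3300, 2.5000)
cos θ_2 = (112.9589−6²−5²)/(2·6·5) = 0.8660; θ_2 = 30.0050° (elbow-up)
β = atan2(2.5000,10.3300) = 13.6048°; ψ = atan2(2.5004,10.3299) = 13.6069°
θ_1 = β − ψ = -0.0021°
θ_3 = φ − θ_1 − θ_2 = 59.9971° (wrapped to (-180°,180°])

-0.002 30.005 59.997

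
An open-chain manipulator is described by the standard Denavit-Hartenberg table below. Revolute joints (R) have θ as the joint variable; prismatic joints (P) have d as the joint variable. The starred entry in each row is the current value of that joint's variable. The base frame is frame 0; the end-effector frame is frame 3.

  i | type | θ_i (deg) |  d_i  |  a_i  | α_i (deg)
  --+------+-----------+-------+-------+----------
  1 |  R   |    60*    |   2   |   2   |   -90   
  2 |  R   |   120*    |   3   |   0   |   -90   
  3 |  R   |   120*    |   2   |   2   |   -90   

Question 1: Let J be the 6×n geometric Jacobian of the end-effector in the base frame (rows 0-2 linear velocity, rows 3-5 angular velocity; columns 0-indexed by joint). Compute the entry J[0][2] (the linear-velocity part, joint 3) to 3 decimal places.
axis z_2 = (-0.4330,-0.7500,0.5000); lever o_n−o_2 = (0.8840,-1.9330,1.8660)
cross product → J_v[:, 2] = (-0.4330,1.2500,1.5000)
J_ω[:, 2] = z_2
entry J[0][2] = -0.4330

-0.433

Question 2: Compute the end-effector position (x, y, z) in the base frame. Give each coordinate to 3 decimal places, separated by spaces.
-0.714 1.299 3.866

after link 1: o_1 = (1.0000, 1.7321, 2.0000)
after link 2: o_2 = (-1.5981, 3.2321, 2.0000)
after link 3: o_3 = (-0.7141, 1.2990, 3.8660)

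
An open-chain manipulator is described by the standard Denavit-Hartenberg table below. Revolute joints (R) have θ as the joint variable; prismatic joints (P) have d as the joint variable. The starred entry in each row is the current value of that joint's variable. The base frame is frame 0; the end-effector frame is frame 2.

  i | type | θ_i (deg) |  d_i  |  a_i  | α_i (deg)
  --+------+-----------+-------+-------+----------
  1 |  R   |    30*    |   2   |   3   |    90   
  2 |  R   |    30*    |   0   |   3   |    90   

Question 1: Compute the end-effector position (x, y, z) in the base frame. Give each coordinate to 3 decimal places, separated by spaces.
4.848 2.799 3.500

after link 1: o_1 = (2.5981, 1.5000, 2.0000)
after link 2: o_2 = (4.8481, 2.7990, 3.5000)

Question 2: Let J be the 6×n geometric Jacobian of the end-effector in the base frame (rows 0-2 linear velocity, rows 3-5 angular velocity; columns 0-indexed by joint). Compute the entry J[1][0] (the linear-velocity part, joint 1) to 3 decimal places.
axis z_0 = ẑ; lever o_n−o_0 = (4.8481,2.7990,3.5000)
cross product → J_v[:, 0] = (-2.7990,4.8481,0.0000)
J_ω[:, 0] = z_0
entry J[1][0] = 4.8481

4.848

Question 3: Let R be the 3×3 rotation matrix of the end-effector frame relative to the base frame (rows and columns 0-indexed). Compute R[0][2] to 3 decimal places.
0.433

End-effector z-axis (col 2 of R) = (0.4330,0.2500,-0.8660)
R[0][2] = 0.4330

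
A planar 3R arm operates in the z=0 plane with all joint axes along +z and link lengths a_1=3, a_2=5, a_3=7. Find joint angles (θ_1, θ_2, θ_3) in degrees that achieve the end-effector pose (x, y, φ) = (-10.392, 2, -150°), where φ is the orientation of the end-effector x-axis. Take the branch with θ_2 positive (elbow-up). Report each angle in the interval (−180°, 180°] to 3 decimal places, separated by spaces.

89.994 60.006 60.000

wrist centre = target − a_3·(cos φ, sin φ) = (-4.3298, 5.5000)
cos θ_2 = (48.9974−3²−5²)/(2·3·5) = 0.4999; θ_2 = 60.0058° (elbow-up)
β = atan2(5.5000,-4.3298) = 128.2113°; ψ = atan2(4.3304,5.4996) = 38.2171°
θ_1 = β − ψ = 89.9942°
θ_3 = φ − θ_1 − θ_2 = 60.0000° (wrapped to (-180°,180°])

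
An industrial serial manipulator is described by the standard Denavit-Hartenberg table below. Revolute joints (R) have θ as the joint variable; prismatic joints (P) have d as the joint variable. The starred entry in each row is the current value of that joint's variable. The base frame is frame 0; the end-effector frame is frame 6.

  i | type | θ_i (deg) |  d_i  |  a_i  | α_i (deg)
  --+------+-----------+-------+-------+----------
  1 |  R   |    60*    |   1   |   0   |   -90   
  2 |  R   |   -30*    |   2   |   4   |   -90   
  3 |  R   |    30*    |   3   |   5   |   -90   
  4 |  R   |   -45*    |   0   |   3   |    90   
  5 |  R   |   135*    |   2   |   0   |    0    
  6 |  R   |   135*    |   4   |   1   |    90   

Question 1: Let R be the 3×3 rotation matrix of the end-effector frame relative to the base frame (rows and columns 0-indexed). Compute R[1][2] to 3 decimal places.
End-effector z-axis (col 2 of R) = (-0.7481,-0.5887,0.3062)
R[1][2] = -0.5887

-0.589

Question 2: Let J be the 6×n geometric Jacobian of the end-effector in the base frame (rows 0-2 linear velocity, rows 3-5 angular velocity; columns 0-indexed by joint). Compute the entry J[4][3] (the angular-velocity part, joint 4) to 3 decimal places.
axis z_3 = (0.5335,-0.8080,-0.2500); lever o_n−o_3 = (-0.6566,2.7162,-6.1799)
cross product → J_v[:, 3] = (5.6725,3.4611,0.9186)
J_ω[:, 3] = z_3
entry J[4][3] = -0.8080

-0.808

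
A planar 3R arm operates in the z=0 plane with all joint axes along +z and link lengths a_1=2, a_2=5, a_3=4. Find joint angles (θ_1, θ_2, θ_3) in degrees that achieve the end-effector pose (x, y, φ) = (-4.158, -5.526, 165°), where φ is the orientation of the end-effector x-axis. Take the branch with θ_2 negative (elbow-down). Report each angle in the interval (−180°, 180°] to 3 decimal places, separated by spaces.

wrist centre = target − a_3·(cos φ, sin φ) = (-0.2943, -6.5613)
cos θ_2 = (43.1370−2²−5²)/(2·2·5) = 0.7068; θ_2 = -45.0210° (elbow-down)
β = atan2(-6.5613,-0.2943) = -92.5682°; ψ = atan2(-3.5368,5.5342) = -32.5819°
θ_1 = β − ψ = -59.9863°
θ_3 = φ − θ_1 − θ_2 = -89.9927° (wrapped to (-180°,180°])

-59.986 -45.021 -89.993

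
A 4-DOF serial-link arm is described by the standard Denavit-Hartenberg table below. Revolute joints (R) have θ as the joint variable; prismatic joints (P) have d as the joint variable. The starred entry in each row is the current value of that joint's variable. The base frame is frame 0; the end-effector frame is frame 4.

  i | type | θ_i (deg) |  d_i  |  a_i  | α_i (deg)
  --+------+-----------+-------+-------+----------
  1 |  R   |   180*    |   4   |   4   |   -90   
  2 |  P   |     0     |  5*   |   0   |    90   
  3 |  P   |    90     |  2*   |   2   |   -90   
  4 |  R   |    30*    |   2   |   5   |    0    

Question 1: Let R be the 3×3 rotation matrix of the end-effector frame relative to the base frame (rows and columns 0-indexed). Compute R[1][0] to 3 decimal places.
-0.866

End-effector x-axis (col 0 of R) = (-0.0000,-0.8660,-0.5000)
R[1][0] = -0.8660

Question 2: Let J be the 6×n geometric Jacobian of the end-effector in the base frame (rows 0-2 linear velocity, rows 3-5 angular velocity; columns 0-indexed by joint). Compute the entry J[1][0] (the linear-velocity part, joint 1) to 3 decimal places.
-2.000

axis z_0 = ẑ; lever o_n−o_0 = (-2.0000,-11.3301,3.5000)
cross product → J_v[:, 0] = (11.3301,-2.0000,0.0000)
J_ω[:, 0] = z_0
entry J[1][0] = -2.0000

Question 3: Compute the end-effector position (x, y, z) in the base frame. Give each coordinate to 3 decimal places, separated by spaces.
after link 1: o_1 = (-4.0000, 0.0000, 4.0000)
after link 2: o_2 = (-4.0000, -5.0000, 4.0000)
after link 3: o_3 = (-4.0000, -7.0000, 6.0000)
after link 4: o_4 = (-2.0000, -11.3301, 3.5000)

-2.000 -11.330 3.500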